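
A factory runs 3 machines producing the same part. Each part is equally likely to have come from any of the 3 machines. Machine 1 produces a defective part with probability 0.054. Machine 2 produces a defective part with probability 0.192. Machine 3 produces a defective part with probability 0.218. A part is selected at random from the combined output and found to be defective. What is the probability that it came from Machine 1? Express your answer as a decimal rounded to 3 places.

P(defective|M1) = 0.054; P(defective|M2) = 0.192; P(defective|M3) = 0.218.
Prior × likelihood for each source: 0.333333·0.054=0.01800, 0.333333·0.192=0.06400, 0.333333·0.218=0.07267. Summing gives P(defective) = 0.15467.
P(Machine 1 | defective) = 0.01800 / 0.15467 = 0.116.

Posterior probability ≈ 0.116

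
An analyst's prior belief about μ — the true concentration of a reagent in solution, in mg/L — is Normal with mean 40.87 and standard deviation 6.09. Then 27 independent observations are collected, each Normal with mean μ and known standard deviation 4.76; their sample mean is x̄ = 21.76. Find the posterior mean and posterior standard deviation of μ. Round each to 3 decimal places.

With known σ, the Normal prior is conjugate. Weight on the data is w = (n/σ²)/(n/σ² + 1/τ₀²) = 1.19165/(1.19165+0.0269628) = 0.97787.
Posterior mean = w·x̄ + (1−w)·μ₀ = 0.97787·21.76 + 0.022126·40.87 = 22.183. Posterior variance = 1/(1.19165+0.0269628) = 0.820603, so SD = 0.906.

Posterior mean ≈ 22.183; posterior SD ≈ 0.906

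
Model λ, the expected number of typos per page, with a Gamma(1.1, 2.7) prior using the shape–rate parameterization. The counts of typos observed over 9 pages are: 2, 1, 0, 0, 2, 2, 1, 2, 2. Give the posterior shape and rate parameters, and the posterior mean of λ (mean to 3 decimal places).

Posterior: Gamma(shape=13.1, rate=11.7); mean ≈ 1.120

The Poisson likelihood adds the total count to the shape and the number of exposure periods to the rate. Here ∑xᵢ = 12 and n = 9, so shape 1.1→13.1 and rate 2.7→11.7.
E[λ | data] = 13.1/11.7 = 1.120.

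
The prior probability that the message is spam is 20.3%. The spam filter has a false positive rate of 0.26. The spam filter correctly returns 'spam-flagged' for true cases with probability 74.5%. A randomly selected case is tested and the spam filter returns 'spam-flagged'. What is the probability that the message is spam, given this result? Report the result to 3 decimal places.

Let H be the event that the message is spam. P(H) = 0.203, so P(¬H) = 0.797. With E the 'spam-flagged' result, P(E|H) = 0.745 and P(E|¬H) = 0.26.
P(E) = 0.745·0.203 + 0.26·0.797 = 0.15124 + 0.20722 = 0.35845.
By Bayes' theorem, P(H|E) = 0.15124 / 0.35845 = 0.422.

P(H | E) ≈ 0.422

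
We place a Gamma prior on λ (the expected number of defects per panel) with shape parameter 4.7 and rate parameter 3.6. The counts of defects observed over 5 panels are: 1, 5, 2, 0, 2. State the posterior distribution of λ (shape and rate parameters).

Posterior: Gamma(shape=14.7, rate=8.6)

Total count ∑xᵢ = 10 over n = 5 panels.
Gamma is conjugate to the Poisson likelihood: posterior is Gamma(shape = 4.7+10 = 14.7, rate = 3.6+5 = 8.6).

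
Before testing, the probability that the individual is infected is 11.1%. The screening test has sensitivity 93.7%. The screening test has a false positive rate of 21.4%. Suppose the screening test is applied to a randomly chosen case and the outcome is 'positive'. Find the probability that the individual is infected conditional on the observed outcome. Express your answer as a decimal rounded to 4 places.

Let H be the event that the individual is infected. P(H) = 0.111, so P(¬H) = 0.889. With E the 'positive' result, P(E|H) = 0.937 and P(E|¬H) = 0.214.
P(E) = 0.937·0.111 + 0.214·0.889 = 0.10401 + 0.19025 = 0.29425.
By Bayes' theorem, P(H|E) = 0.10401 / 0.29425 = 0.3535.

P(H | E) ≈ 0.3535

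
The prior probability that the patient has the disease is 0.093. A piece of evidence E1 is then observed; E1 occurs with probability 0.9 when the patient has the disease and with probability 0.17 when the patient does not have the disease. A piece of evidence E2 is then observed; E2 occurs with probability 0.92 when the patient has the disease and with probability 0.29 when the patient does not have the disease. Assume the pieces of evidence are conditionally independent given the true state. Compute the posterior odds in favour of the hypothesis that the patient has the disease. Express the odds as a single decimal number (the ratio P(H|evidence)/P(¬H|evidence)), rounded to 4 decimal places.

Prior odds = 0.093/(1−0.093) = 0.10254.
Likelihood ratio for E1 = 0.9/0.17 = 5.2941.
Likelihood ratio for E2 = 0.92/0.29 = 3.1724.
Posterior odds = prior odds × LR₁ × LR₂ = 1.7221.

Posterior odds ≈ 1.7221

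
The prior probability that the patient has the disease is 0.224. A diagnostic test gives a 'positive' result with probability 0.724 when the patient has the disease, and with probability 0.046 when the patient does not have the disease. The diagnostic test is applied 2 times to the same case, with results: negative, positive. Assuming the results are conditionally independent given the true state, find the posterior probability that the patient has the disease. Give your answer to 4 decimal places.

Let H be the event that the patient has the disease; start with P(H) = 0.224. P('positive'|H) = 0.724, P('positive'|¬H) = 0.046.
Update on result 1 ('negative'): P(H) ← 0.276·0.2240 / (0.276·0.2240 + 0.954·0.7760) = 0.061824/0.80213 = 0.0771.
Update on result 2 ('positive'): P(H) ← 0.724·0.0771 / (0.724·0.0771 + 0.046·0.9229) = 0.055802/0.098257 = 0.5679.

Posterior P(H) ≈ 0.5679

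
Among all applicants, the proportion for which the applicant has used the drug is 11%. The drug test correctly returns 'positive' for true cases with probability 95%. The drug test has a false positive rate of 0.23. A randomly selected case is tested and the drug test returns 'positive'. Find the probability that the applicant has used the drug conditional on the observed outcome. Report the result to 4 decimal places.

Write H for 'the applicant has used the drug'. Prior odds H:¬H = 0.11/0.89 = 0.12360. For the 'positive' outcome, the likelihood ratio is 0.95/0.23 = 4.1304.
Posterior odds = 0.12360 × 4.1304 = 0.51050, so P(H|E) = 0.51050/(1+0.51050) = 0.3380.

P(H | E) ≈ 0.3380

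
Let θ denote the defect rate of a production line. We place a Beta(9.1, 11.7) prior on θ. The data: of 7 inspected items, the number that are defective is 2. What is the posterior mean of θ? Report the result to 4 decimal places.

The binomial likelihood is conjugate to the Beta prior: with 2 successes and 5 failures, the posterior is Beta(9.1+2, 11.7+5) = Beta(11.1, 16.7).
Posterior mean = α/(α+β) = 11.1/27.8 = 0.3993.

Posterior mean ≈ 0.3993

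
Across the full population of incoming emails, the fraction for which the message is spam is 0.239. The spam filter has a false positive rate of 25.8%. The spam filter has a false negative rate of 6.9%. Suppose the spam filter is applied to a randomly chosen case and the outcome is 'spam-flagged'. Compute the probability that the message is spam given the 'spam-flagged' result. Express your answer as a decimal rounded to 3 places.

P(H | E) ≈ 0.531

Write H for 'the message is spam'. Prior odds H:¬H = 0.239/0.761 = 0.31406. For the 'spam-flagged' outcome, the likelihood ratio is 0.931/0.258 = 3.6085.
Posterior odds = 0.31406 × 3.6085 = 1.1333, so P(H|E) = 1.1333/(1+1.1333) = 0.531.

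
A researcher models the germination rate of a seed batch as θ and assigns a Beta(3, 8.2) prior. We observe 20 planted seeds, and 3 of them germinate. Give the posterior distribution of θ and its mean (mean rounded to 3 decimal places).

Observing 3 successes and 17 failures updates Beta(3, 8.2) by adding the success and failure counts to the two shape parameters: α = 3+3 = 6, β = 8.2+17 = 25.2.
Posterior mean = α/(α+β) = 6/31.2 = 0.192.

Posterior: Beta(6, 25.2); mean ≈ 0.192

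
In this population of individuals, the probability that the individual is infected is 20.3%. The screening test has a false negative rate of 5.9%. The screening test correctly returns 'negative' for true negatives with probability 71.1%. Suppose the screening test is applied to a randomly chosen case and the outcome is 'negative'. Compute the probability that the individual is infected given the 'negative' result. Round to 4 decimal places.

Let H be the event that the individual is infected. P(H) = 0.203, so P(¬H) = 0.797. With E the 'negative' result, P(E|H) = 0.059 and P(E|¬H) = 0.711.
P(E) = 0.059·0.203 + 0.711·0.797 = 0.011977 + 0.56667 = 0.57864.
By Bayes' theorem, P(H|E) = 0.011977 / 0.57864 = 0.0207.

P(H | E) ≈ 0.0207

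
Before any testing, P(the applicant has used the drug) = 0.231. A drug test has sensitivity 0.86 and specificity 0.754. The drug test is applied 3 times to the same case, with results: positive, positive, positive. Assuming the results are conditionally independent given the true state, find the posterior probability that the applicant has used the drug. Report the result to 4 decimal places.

Let H be the event that the applicant has used the drug; start with P(H) = 0.231. P('positive'|H) = 0.86, P('positive'|¬H) = 0.246.
Update on result 1 ('positive'): P(H) ← 0.86·0.2310 / (0.86·0.2310 + 0.246·0.7690) = 0.19866/0.38783 = 0.5122.
Update on result 2 ('positive'): P(H) ← 0.86·0.5122 / (0.86·0.5122 + 0.246·0.4878) = 0.44052/0.56051 = 0.7859.
Update on result 3 ('positive'): P(H) ← 0.86·0.7859 / (0.86·0.7859 + 0.246·0.2141) = 0.67589/0.72856 = 0.9277.

Posterior P(H) ≈ 0.9277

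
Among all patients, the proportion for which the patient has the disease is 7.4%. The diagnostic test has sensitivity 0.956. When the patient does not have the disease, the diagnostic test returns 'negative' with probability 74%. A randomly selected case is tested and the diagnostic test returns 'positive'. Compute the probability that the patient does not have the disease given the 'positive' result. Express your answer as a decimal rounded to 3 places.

Let H be the event that the patient has the disease. P(H) = 0.074, so P(¬H) = 0.926. With E the 'positive' result, P(E|H) = 0.956 and P(E|¬H) = 0.26.
P(E) = 0.956·0.074 + 0.26·0.926 = 0.070744 + 0.24076 = 0.31150.
By Bayes' theorem, P(H|E) = 0.070744 / 0.31150 = 0.227. Hence P(¬H|E) = 1 − 0.227 = 0.773.

P(¬H | E) ≈ 0.773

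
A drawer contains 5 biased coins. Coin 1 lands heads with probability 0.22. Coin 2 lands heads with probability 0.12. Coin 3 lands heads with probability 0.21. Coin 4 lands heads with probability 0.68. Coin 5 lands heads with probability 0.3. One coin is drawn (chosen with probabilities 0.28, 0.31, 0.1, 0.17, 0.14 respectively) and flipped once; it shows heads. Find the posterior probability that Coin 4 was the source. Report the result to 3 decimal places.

P(heads|C1) = 0.22; P(heads|C2) = 0.12; P(heads|C3) = 0.21; P(heads|C4) = 0.68; P(heads|C5) = 0.3.
Prior × likelihood for each source: 0.28·0.22=0.06160, 0.31·0.12=0.03720, 0.1·0.21=0.02100, 0.17·0.68=0.1156, 0.14·0.3=0.04200. Summing gives P(heads) = 0.27740.
P(Coin 4 | heads) = 0.1156 / 0.27740 = 0.417.

Posterior probability ≈ 0.417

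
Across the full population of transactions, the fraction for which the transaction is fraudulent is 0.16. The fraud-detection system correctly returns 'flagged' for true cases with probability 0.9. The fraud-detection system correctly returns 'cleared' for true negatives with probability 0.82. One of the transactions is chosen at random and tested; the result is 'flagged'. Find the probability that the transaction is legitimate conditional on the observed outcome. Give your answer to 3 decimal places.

Write H for 'the transaction is fraudulent'. Prior odds H:¬H = 0.16/0.84 = 0.19048. For the 'flagged' outcome, the likelihood ratio is 0.9/0.18 = 5.0000.
Posterior odds = 0.19048 × 5.0000 = 0.95238, so P(H|E) = 0.95238/(1+0.95238) = 0.488. Then P(¬H|E) = 1 − 0.488 = 0.512.

P(¬H | E) ≈ 0.512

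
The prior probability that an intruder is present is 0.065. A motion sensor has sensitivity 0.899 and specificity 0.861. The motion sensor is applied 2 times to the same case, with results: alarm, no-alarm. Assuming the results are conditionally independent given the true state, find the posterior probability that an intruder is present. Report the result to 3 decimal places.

Posterior P(H) ≈ 0.050

Let H be the event that an intruder is present; start with P(H) = 0.065. P('alarm'|H) = 0.899, P('alarm'|¬H) = 0.139.
Update on result 1 ('alarm'): P(H) ← 0.899·0.0650 / (0.899·0.0650 + 0.139·0.9350) = 0.058435/0.18840 = 0.3102.
Update on result 2 ('no-alarm'): P(H) ← 0.101·0.3102 / (0.101·0.3102 + 0.861·0.6898) = 0.031327/0.62527 = 0.0501.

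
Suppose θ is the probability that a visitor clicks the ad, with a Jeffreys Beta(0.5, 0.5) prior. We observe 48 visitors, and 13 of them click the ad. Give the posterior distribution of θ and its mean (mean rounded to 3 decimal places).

The binomial likelihood is conjugate to the Beta prior: with 13 successes and 35 failures, the posterior is Beta(0.5+13, 0.5+35) = Beta(13.5, 35.5).
Posterior mean = α/(α+β) = 13.5/49 = 0.276.

Posterior: Beta(13.5, 35.5); mean ≈ 0.276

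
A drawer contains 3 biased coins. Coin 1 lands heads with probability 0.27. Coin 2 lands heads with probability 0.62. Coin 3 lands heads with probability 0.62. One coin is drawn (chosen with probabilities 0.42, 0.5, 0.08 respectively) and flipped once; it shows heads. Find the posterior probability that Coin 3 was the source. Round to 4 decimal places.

P(heads|C1) = 0.27; P(heads|C2) = 0.62; P(heads|C3) = 0.62.
Prior × likelihood for each source: 0.42·0.27=0.1134, 0.5·0.62=0.3100, 0.08·0.62=0.04960. Summing gives P(heads) = 0.47300.
P(Coin 3 | heads) = 0.04960 / 0.47300 = 0.1049.

Posterior probability ≈ 0.1049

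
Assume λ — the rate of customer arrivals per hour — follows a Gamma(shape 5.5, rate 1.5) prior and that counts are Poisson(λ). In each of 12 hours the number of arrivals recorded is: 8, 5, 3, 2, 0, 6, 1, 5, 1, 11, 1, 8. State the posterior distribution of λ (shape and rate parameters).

Posterior: Gamma(shape=56.5, rate=13.5)

The Poisson likelihood adds the total count to the shape and the number of exposure periods to the rate. Here ∑xᵢ = 51 and n = 12, so shape 5.5→56.5 and rate 1.5→13.5.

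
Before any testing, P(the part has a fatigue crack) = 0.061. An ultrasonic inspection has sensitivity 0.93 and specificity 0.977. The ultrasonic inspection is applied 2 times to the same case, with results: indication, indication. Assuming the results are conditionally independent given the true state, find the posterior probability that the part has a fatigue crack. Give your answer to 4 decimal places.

Let H be the event that the part has a fatigue crack; start with P(H) = 0.061. P('indication'|H) = 0.93, P('indication'|¬H) = 0.023.
Update on result 1 ('indication'): P(H) ← 0.93·0.0610 / (0.93·0.0610 + 0.023·0.9390) = 0.056730/0.078327 = 0.7243.
Update on result 2 ('indication'): P(H) ← 0.93·0.7243 / (0.93·0.7243 + 0.023·0.2757) = 0.67357/0.67991 = 0.9907.

Posterior P(H) ≈ 0.9907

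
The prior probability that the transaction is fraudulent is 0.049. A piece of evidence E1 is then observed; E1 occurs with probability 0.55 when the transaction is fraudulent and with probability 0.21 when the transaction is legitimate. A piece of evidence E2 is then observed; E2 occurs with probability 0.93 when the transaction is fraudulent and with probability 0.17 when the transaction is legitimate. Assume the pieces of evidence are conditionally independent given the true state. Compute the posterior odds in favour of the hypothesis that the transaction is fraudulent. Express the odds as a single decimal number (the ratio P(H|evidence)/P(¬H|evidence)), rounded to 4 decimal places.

Posterior odds ≈ 0.7382

Prior odds = 0.049/(1−0.049) = 0.051525.
Likelihood ratio for E1 = 0.55/0.21 = 2.6190.
Likelihood ratio for E2 = 0.93/0.17 = 5.4706.
Posterior odds = prior odds × LR₁ × LR₂ = 0.73823.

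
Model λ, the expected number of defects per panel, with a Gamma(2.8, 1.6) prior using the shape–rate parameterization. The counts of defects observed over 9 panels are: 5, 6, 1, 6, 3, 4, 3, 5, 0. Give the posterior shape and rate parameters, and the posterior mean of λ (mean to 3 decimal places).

The Poisson likelihood adds the total count to the shape and the number of exposure periods to the rate. Here ∑xᵢ = 33 and n = 9, so shape 2.8→35.8 and rate 1.6→10.6.
Posterior mean = shape/rate = 35.8/10.6 = 3.377.

Posterior: Gamma(shape=35.8, rate=10.6); mean ≈ 3.377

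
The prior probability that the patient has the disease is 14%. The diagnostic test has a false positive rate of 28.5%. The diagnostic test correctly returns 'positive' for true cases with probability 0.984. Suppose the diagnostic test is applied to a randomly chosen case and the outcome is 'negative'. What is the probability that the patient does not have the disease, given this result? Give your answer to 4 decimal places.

P(¬H | E) ≈ 0.9964

Let H be the event that the patient has the disease. P(H) = 0.14, so P(¬H) = 0.86. With E the 'negative' result, P(E|H) = 0.016 and P(E|¬H) = 0.715.
P(E) = 0.016·0.14 + 0.715·0.86 = 0.0022400 + 0.61490 = 0.61714.
By Bayes' theorem, P(H|E) = 0.0022400 / 0.61714 = 0.0036. Hence P(¬H|E) = 1 − 0.0036 = 0.9964.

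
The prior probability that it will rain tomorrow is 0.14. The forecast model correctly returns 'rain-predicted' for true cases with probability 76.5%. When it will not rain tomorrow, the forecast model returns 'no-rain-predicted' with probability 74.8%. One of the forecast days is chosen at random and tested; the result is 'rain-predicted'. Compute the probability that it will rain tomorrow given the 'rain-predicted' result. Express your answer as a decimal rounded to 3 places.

Let H be the event that it will rain tomorrow. P(H) = 0.14, so P(¬H) = 0.86. With E the 'rain-predicted' result, P(E|H) = 0.765 and P(E|¬H) = 0.252.
P(E) = 0.765·0.14 + 0.252·0.86 = 0.10710 + 0.21672 = 0.32382.
By Bayes' theorem, P(H|E) = 0.10710 / 0.32382 = 0.331.

P(H | E) ≈ 0.331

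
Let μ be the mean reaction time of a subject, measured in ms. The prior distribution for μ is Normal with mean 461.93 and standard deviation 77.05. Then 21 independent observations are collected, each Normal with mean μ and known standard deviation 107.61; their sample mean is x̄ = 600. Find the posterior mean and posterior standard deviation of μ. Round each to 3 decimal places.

With known σ, the Normal prior is conjugate. Weight on the data is w = (n/σ²)/(n/σ² + 1/τ₀²) = 0.00181349/(0.00181349+0.00016844) = 0.91501.
Posterior mean = w·x̄ + (1−w)·μ₀ = 0.91501·600 + 0.084990·461.93 = 588.265. Posterior variance = 1/(0.00181349+0.00016844) = 504.559, so SD = 22.462.

Posterior mean ≈ 588.265; posterior SD ≈ 22.462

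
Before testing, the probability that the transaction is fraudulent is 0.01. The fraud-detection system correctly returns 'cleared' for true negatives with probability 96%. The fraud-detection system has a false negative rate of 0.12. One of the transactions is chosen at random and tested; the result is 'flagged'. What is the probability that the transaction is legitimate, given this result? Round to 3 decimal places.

P(¬H | E) ≈ 0.818

Let H be the event that the transaction is fraudulent. P(H) = 0.01, so P(¬H) = 0.99. With E the 'flagged' result, P(E|H) = 0.88 and P(E|¬H) = 0.04.
P(E) = 0.88·0.01 + 0.04·0.99 = 0.0088000 + 0.039600 = 0.048400.
By Bayes' theorem, P(H|E) = 0.0088000 / 0.048400 = 0.182. Hence P(¬H|E) = 1 − 0.182 = 0.818.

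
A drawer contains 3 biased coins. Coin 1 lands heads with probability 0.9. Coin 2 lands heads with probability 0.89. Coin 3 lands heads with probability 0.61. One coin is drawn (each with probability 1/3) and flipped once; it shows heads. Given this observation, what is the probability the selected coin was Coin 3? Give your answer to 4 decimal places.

P(heads|C1) = 0.9; P(heads|C2) = 0.89; P(heads|C3) = 0.61.
Prior × likelihood for each source: 0.333333·0.9=0.3000, 0.333333·0.89=0.2967, 0.333333·0.61=0.2033. Summing gives P(heads) = 0.80000.
P(Coin 3 | heads) = 0.2033 / 0.80000 = 0.2542.

Posterior probability ≈ 0.2542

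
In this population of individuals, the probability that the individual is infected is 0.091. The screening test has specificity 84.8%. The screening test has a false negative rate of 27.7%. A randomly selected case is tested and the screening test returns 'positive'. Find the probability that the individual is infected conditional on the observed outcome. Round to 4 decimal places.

Let H be the event that the individual is infected. P(H) = 0.091, so P(¬H) = 0.909. With E the 'positive' result, P(E|H) = 0.723 and P(E|¬H) = 0.152.
P(E) = 0.723·0.091 + 0.152·0.909 = 0.065793 + 0.13817 = 0.20396.
By Bayes' theorem, P(H|E) = 0.065793 / 0.20396 = 0.3226.

P(H | E) ≈ 0.3226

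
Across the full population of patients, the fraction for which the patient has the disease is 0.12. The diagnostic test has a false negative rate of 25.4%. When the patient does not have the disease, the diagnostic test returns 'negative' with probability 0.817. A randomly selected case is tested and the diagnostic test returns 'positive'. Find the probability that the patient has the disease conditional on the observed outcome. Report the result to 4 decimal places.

Let H be the event that the patient has the disease. P(H) = 0.12, so P(¬H) = 0.88. With E the 'positive' result, P(E|H) = 0.746 and P(E|¬H) = 0.183.
P(E) = 0.746·0.12 + 0.183·0.88 = 0.089520 + 0.16104 = 0.25056.
By Bayes' theorem, P(H|E) = 0.089520 / 0.25056 = 0.3573.

P(H | E) ≈ 0.3573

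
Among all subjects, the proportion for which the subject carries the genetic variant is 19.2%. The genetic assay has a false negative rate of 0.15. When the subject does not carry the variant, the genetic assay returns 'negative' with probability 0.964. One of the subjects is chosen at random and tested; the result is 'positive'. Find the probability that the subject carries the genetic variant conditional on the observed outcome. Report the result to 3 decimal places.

P(H | E) ≈ 0.849

Write H for 'the subject carries the genetic variant'. Prior odds H:¬H = 0.192/0.808 = 0.23762. For the 'positive' outcome, the likelihood ratio is 0.85/0.036 = 23.611.
Posterior odds = 0.23762 × 23.611 = 5.6106, so P(H|E) = 5.6106/(1+5.6106) = 0.849.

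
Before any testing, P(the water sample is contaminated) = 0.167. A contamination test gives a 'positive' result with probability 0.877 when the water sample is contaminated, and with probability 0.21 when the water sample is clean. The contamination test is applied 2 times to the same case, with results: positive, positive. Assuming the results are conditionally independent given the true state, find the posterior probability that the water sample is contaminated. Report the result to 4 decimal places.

With H the event that the water sample is contaminated, the joint likelihood of the observed sequence is P(data|H) = 0.877·0.877 = 0.76913 and P(data|¬H) = 0.21·0.21 = 0.044100.
Bayes: P(H|data) = 0.167·0.76913 / (0.167·0.76913 + 0.833·0.044100) = 0.12844/0.16518 = 0.7776.

Posterior P(H) ≈ 0.7776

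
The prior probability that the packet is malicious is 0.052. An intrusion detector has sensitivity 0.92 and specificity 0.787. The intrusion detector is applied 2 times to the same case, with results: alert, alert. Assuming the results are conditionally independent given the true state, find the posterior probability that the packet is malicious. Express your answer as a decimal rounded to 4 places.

Let H be the event that the packet is malicious; start with P(H) = 0.052. P('alert'|H) = 0.92, P('alert'|¬H) = 0.213.
Update on result 1 ('alert'): P(H) ← 0.92·0.0520 / (0.92·0.0520 + 0.213·0.9480) = 0.047840/0.24976 = 0.1915.
Update on result 2 ('alert'): P(H) ← 0.92·0.1915 / (0.92·0.1915 + 0.213·0.8085) = 0.17622/0.34842 = 0.5058.

Posterior P(H) ≈ 0.5058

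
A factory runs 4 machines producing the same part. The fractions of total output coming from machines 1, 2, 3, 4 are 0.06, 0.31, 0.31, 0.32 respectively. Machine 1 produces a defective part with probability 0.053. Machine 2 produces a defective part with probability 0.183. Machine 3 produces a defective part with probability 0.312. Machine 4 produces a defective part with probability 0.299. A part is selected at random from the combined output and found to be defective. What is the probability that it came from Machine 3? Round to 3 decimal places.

Tabulate prior·likelihood by source: [1] prior 0.06, lik 0.053, product 0.003180; [2] prior 0.31, lik 0.183, product 0.05673; [3] prior 0.31, lik 0.312, product 0.09672; [4] prior 0.32, lik 0.299, product 0.09568.
Normalizing constant = 0.25231; the posterior for Machine 3 is its product over the sum, 0.09672/0.25231 = 0.383.

Posterior probability ≈ 0.383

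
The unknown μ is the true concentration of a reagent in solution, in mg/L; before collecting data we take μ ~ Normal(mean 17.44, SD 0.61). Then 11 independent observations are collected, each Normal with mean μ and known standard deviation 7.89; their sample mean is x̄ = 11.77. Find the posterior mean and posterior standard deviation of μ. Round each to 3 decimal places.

Prior precision 1/τ₀² = 1/0.61² = 2.68745; data precision n/σ² = 11/7.89² = 0.176701.
Posterior precision = 2.68745 + 0.176701 = 2.86415, giving posterior SD = 1/√2.86415 = 0.591.
Posterior mean = (2.68745·17.44 + 0.176701·11.77) / 2.86415 = 17.090.

Posterior mean ≈ 17.090; posterior SD ≈ 0.591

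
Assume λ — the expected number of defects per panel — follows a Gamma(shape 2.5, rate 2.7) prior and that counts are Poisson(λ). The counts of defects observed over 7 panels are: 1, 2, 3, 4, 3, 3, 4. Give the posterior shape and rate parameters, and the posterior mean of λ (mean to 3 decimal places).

The Poisson likelihood adds the total count to the shape and the number of exposure periods to the rate. Here ∑xᵢ = 20 and n = 7, so shape 2.5→22.5 and rate 2.7→9.7.
E[λ | data] = 22.5/9.7 = 2.320.

Posterior: Gamma(shape=22.5, rate=9.7); mean ≈ 2.320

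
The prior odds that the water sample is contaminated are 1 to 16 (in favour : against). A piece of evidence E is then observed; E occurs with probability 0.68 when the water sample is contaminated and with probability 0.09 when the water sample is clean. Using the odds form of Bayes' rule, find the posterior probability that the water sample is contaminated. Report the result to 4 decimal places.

Posterior probability ≈ 0.3208

Prior odds = 1/16 = 0.062500.
Likelihood ratio for E = 0.68/0.09 = 7.5556.
Posterior odds = prior odds × LR = 0.47222.
Posterior probability = odds/(1+odds) = 0.47222/1.4722 = 0.3208.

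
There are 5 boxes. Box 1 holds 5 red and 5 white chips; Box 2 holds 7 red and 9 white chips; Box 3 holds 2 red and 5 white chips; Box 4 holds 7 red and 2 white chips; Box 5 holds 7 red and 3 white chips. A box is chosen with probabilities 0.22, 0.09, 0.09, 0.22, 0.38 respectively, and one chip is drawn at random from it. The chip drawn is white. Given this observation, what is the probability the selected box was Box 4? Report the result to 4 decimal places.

P(white|Box 1) = 0.5; P(white|Box 2) = 0.5625; P(white|Box 3) = 0.7143; P(white|Box 4) = 0.2222; P(white|Box 5) = 0.3.
Prior × likelihood for each source: 0.22·0.5=0.1100, 0.09·0.5625=0.05062, 0.09·0.7143=0.06429, 0.22·0.2222=0.04889, 0.38·0.3=0.1140. Summing gives P(white) = 0.38780.
P(Box 4 | white) = 0.04889 / 0.38780 = 0.1261.

Posterior probability ≈ 0.1261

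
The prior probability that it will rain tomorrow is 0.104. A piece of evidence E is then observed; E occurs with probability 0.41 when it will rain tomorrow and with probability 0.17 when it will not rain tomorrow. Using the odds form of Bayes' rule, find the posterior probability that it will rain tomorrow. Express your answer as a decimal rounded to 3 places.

Posterior probability ≈ 0.219

Prior odds = 0.104/(1−0.104) = 0.11607.
Likelihood ratio for E = 0.41/0.17 = 2.4118.
Posterior odds = prior odds × LR = 0.27994.
Posterior probability = odds/(1+odds) = 0.27994/1.2799 = 0.219.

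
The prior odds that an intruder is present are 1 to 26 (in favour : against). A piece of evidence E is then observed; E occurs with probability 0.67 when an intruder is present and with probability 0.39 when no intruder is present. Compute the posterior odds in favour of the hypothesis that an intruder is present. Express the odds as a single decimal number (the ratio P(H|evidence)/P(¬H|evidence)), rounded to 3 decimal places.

Posterior odds ≈ 0.066

Prior odds = 1/26 = 0.038462. In log-odds, ln(0.038462) = -3.2581.
Add log likelihood ratio: ln(1.7179) = 0.54113.
Posterior log-odds = -2.7170, so posterior odds = exp(-2.7170) = 0.066075.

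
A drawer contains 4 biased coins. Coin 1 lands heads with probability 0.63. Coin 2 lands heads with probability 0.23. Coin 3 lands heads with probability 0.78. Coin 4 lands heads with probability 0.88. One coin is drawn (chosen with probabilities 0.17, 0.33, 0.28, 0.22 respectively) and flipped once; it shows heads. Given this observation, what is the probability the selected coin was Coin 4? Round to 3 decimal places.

P(heads|C1) = 0.63; P(heads|C2) = 0.23; P(heads|C3) = 0.78; P(heads|C4) = 0.88.
Prior × likelihood for each source: 0.17·0.63=0.1071, 0.33·0.23=0.07590, 0.28·0.78=0.2184, 0.22·0.88=0.1936. Summing gives P(heads) = 0.59500.
P(Coin 4 | heads) = 0.1936 / 0.59500 = 0.325.

Posterior probability ≈ 0.325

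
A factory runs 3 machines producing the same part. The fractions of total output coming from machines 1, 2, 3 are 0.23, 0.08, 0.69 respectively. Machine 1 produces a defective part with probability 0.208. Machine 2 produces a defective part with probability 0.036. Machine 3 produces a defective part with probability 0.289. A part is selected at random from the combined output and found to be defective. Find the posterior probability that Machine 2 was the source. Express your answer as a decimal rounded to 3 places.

Posterior probability ≈ 0.012

Tabulate prior·likelihood by source: [1] prior 0.23, lik 0.208, product 0.04784; [2] prior 0.08, lik 0.036, product 0.002880; [3] prior 0.69, lik 0.289, product 0.1994.
Normalizing constant = 0.25013; the posterior for Machine 2 is its product over the sum, 0.002880/0.25013 = 0.012.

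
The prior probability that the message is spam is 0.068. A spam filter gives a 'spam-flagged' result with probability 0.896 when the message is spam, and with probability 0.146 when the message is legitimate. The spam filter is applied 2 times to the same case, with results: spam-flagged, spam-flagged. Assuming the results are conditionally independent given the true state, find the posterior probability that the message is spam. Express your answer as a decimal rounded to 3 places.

Posterior P(H) ≈ 0.733

With H the event that the message is spam, the joint likelihood of the observed sequence is P(data|H) = 0.896·0.896 = 0.80282 and P(data|¬H) = 0.146·0.146 = 0.021316.
Bayes: P(H|data) = 0.068·0.80282 / (0.068·0.80282 + 0.932·0.021316) = 0.054591/0.074458 = 0.7332.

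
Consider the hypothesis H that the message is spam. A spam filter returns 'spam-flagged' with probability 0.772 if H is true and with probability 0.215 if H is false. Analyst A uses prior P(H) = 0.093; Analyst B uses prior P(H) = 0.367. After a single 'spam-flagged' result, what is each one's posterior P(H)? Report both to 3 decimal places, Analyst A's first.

Analyst A: 0.269; Analyst B: 0.676

P('+'|H) = 0.772, P('+'|¬H) = 0.215.
Analyst A: numerator 0.772·0.093 = 0.071796; evidence = 0.071796+0.215·0.907 = 0.26680; posterior = 0.269.
Analyst B: numerator 0.772·0.367 = 0.28332; evidence = 0.28332+0.215·0.633 = 0.41942; posterior = 0.676.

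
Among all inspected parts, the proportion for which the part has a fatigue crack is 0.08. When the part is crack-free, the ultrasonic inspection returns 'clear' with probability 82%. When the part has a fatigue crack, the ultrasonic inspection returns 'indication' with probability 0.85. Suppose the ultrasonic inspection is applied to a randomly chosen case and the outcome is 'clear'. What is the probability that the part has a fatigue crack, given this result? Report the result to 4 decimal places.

P(H | E) ≈ 0.0157

Let H be the event that the part has a fatigue crack. P(H) = 0.08, so P(¬H) = 0.92. With E the 'clear' result, P(E|H) = 0.15 and P(E|¬H) = 0.82.
P(E) = 0.15·0.08 + 0.82·0.92 = 0.012000 + 0.75440 = 0.76640.
By Bayes' theorem, P(H|E) = 0.012000 / 0.76640 = 0.0157.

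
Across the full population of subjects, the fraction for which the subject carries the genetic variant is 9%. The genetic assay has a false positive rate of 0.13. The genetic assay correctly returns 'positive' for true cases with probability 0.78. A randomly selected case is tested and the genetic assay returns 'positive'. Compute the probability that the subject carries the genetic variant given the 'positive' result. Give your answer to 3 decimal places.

P(H | E) ≈ 0.372

Write H for 'the subject carries the genetic variant'. Prior odds H:¬H = 0.09/0.91 = 0.098901. For the 'positive' outcome, the likelihood ratio is 0.78/0.13 = 6.0000.
Posterior odds = 0.098901 × 6.0000 = 0.59341, so P(H|E) = 0.59341/(1+0.59341) = 0.372.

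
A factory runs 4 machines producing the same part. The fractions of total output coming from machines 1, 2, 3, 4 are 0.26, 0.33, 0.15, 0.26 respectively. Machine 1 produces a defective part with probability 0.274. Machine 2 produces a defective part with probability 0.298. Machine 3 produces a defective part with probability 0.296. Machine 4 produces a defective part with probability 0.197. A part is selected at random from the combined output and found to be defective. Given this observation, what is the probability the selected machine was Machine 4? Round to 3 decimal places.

P(defective|M1) = 0.274; P(defective|M2) = 0.298; P(defective|M3) = 0.296; P(defective|M4) = 0.197.
Prior × likelihood for each source: 0.26·0.274=0.07124, 0.33·0.298=0.09834, 0.15·0.296=0.04440, 0.26·0.197=0.05122. Summing gives P(defective) = 0.26520.
P(Machine 4 | defective) = 0.05122 / 0.26520 = 0.193.

Posterior probability ≈ 0.193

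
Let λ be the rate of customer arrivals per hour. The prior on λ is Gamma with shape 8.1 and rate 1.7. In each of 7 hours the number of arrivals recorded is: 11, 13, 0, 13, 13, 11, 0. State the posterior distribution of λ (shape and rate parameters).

Posterior: Gamma(shape=69.1, rate=8.7)

Total count ∑xᵢ = 61 over n = 7 hours.
Gamma is conjugate to the Poisson likelihood: posterior is Gamma(shape = 8.1+61 = 69.1, rate = 1.7+7 = 8.7).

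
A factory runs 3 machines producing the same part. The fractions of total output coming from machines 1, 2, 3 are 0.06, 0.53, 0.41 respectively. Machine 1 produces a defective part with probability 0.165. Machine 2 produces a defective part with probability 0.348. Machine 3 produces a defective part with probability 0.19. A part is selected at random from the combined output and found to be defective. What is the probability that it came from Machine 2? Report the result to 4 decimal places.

Tabulate prior·likelihood by source: [1] prior 0.06, lik 0.165, product 0.009900; [2] prior 0.53, lik 0.348, product 0.1844; [3] prior 0.41, lik 0.19, product 0.07790.
Normalizing constant = 0.27224; the posterior for Machine 2 is its product over the sum, 0.1844/0.27224 = 0.6775.

Posterior probability ≈ 0.6775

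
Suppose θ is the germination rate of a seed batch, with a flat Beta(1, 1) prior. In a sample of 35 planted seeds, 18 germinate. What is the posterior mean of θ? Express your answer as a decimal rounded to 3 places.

The binomial likelihood is conjugate to the Beta prior: with 18 successes and 17 failures, the posterior is Beta(1+18, 1+17) = Beta(19, 18).
E[θ | data] = 19/(19+18) = 0.514.

Posterior mean ≈ 0.514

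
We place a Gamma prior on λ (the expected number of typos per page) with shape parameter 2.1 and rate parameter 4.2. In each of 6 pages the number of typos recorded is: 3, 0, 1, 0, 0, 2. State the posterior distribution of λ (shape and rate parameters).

The Poisson likelihood adds the total count to the shape and the number of exposure periods to the rate. Here ∑xᵢ = 6 and n = 6, so shape 2.1→8.1 and rate 4.2→10.2.

Posterior: Gamma(shape=8.1, rate=10.2)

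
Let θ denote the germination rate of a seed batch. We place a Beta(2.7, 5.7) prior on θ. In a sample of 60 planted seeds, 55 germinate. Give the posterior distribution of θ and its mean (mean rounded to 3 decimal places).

Observing 55 successes and 5 failures updates Beta(2.7, 5.7) by adding the success and failure counts to the two shape parameters: α = 2.7+55 = 57.7, β = 5.7+5 = 10.7.
E[θ | data] = 57.7/(57.7+10.7) = 0.844.

Posterior: Beta(57.7, 10.7); mean ≈ 0.844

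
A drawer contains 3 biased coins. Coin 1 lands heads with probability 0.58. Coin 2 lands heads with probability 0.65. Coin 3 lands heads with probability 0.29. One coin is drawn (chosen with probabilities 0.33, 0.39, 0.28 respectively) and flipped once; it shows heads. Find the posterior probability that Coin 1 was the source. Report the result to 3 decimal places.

Posterior probability ≈ 0.364

Tabulate prior·likelihood by source: [1] prior 0.33, lik 0.58, product 0.1914; [2] prior 0.39, lik 0.65, product 0.2535; [3] prior 0.28, lik 0.29, product 0.08120.
Normalizing constant = 0.52610; the posterior for Coin 1 is its product over the sum, 0.1914/0.52610 = 0.364.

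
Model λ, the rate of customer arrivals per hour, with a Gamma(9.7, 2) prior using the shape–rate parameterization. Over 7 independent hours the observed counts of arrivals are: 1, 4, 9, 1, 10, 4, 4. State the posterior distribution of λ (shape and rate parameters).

Posterior: Gamma(shape=42.7, rate=9)

The Poisson likelihood adds the total count to the shape and the number of exposure periods to the rate. Here ∑xᵢ = 33 and n = 7, so shape 9.7→42.7 and rate 2→9.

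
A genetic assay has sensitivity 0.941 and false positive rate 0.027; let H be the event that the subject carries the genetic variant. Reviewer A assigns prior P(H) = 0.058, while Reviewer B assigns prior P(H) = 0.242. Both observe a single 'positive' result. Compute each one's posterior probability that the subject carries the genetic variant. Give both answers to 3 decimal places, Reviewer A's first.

P('+'|H) = 0.941, P('+'|¬H) = 0.027.
Reviewer A: numerator 0.941·0.058 = 0.054578; evidence = 0.054578+0.027·0.942 = 0.080012; posterior = 0.682.
Reviewer B: numerator 0.941·0.242 = 0.22772; evidence = 0.22772+0.027·0.758 = 0.24819; posterior = 0.918.

Reviewer A: 0.682; Reviewer B: 0.918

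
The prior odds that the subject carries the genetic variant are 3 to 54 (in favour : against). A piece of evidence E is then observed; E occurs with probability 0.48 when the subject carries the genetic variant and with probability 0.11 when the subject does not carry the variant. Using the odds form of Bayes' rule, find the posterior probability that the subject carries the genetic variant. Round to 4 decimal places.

Posterior probability ≈ 0.1951

Prior odds = 3/54 = 0.055556. In log-odds, ln(0.055556) = -2.8904.
Add log likelihood ratio: ln(4.3636) = 1.4733.
Posterior log-odds = -1.4171, so posterior odds = exp(-1.4171) = 0.24242. Converting, P(H|E) = 0.24242/1.2424 = 0.1951.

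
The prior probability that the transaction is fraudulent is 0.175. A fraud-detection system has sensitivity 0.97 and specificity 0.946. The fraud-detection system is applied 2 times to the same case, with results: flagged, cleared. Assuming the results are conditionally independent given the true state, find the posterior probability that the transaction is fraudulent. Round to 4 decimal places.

With H the event that the transaction is fraudulent, the joint likelihood of the observed sequence is P(data|H) = 0.97·0.03 = 0.029100 and P(data|¬H) = 0.054·0.946 = 0.051084.
Bayes: P(H|data) = 0.175·0.029100 / (0.175·0.029100 + 0.825·0.051084) = 0.0050925/0.047237 = 0.1078.

Posterior P(H) ≈ 0.1078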